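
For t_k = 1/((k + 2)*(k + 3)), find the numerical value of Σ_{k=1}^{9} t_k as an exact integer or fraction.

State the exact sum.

Step 1: r(k) = (k + 2)/(k + 4).
Normal form (A,B,C) = (k + 2, k + 4, 1).
Set up (k + 2)·f(k+1) − (k + 3)·f(k) − (1) = 0.
Degrees (1,1,0) ⇒ d ≤ 1.
Solving with deg f ≤ 1: f(k) = k/2.
So s_k = (B(k−1)f/C)·t_k = (k*(k + 3)/2)·t_k = k/(2*(k + 2)).
s_(k+1) − s_k = 1/(k**2 + 5*k + 6) = t_k.
Sum = s_(10) − s_(1); s_(10) = 5/12, s_(1) = 1/6 ⇒ 1/4.

Σ = 1/4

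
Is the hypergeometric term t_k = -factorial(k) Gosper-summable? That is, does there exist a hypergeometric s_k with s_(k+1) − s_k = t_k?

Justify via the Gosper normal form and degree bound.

No; the degree bound rules out any f.

The ratio is k + 1.
So A=k + 1 and B=1, with C=1.
Key eq: (k + 1)·f(k+1) = (1)·f(k) + (1).
From deg A=1, deg B=0, deg C=0: d=-1.
Bound -1 < 0, so the key equation has no polynomial solution.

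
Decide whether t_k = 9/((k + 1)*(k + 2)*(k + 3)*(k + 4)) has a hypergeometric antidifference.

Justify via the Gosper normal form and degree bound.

Compute t_(k+1)/t_k: get (k + 1)/(k + 5).
A = k + 1, B = k + 5, C = 1.
Solve (k + 1)·f(k+1) − (k + 4)·f(k) = 1.
Degrees (1,1,0) ⇒ d ≤ 3.
Solving with deg f ≤ 3: f(k) = k*(k**2 + 6*k + 11)/18.
So s_k = (B(k−1)f/C)·t_k = (k*(k + 4)*(k**2 + 6*k + 11)/18)·t_k = k*(k**2 + 6*k + 11)/(2*(k + 1)*(k + 2)*(k + 3)).
s_(k+1) − s_k = 9/(k**4 + 10*k**3 + 35*k**2 + 50*k + 24) = t_k.

Yes. s_k = k*(k**2 + 6*k + 11)/(2*(k + 1)*(k + 2)*(k + 3)).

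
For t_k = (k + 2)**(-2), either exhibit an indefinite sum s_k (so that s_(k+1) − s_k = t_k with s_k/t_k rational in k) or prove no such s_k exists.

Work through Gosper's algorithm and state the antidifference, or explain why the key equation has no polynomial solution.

no hypergeometric antidifference exists

The ratio is (k + 2)**2/(k + 3)**2.
Normal form (A,B,C) = (k**2 + 4*k + 4, k**2 + 6*k + 9, 1).
Key eq: (k**2 + 4*k + 4)·f(k+1) = (k**2 + 4*k + 4)·f(k) + (1).
Bound: deg f ≤ 0.
Generic f = c0 gives residual -1; -1 = 0 cannot hold, so t_k is not Gosper-summable.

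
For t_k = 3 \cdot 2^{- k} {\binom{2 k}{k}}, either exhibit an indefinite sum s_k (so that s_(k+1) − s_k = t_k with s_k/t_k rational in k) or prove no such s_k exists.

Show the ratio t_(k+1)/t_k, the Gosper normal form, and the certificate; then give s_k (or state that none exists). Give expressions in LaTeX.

Ratio r(k) = (2*k + 1)/(k + 1).
Gosper form: A/B · C(k+1)/C(k) with A=2*k + 1, B=k + 1, C=1.
Solve (2*k + 1)·f(k+1) − (k)·f(k) = 1.
deg f ≤ -1 (via 1,1,0).
d = -1 < 0 ⇒ no nonzero polynomial f; not summable.

not Gosper-summable; s_k does not exist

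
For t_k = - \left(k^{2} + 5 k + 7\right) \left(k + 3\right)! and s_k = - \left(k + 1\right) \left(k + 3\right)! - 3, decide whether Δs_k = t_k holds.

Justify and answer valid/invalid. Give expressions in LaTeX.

Valid — Δs_k = t_k.

s_(k+1) = -(k + 2)*factorial(k + 4) - 3
s_(k+1) − s_k = -(k**2 + 5*k + 7)*factorial(k + 3)
(s_(k+1) − s_k) − t_k = 0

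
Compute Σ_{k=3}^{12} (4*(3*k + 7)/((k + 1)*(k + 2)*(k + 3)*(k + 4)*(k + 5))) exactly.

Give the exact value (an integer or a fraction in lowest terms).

Σ = 65/2856

Compute t_(k+1)/t_k: get (k + 1)*(3*k + 10)/((k + 6)*(3*k + 7)).
Gosper form: A/B · C(k+1)/C(k) with A=k + 1, B=k + 6, C=k + 7/3.
Key eq: (k + 1)·f(k+1) = (k + 5)·f(k) + (k + 7/3).
d = 4 from the (1,1,1) case.
Solve for f: f(k) = k*(k + 2)*(k**2 + 8*k + 19)/36 (degree 4 ≤ 4).
Certificate R = B(k−1)f/C = k*(k + 2)*(k + 5)*(k**2 + 8*k + 19)/(12*(3*k + 7)) gives s_k = k*(k**2 + 8*k + 19)/(3*(k**3 + 8*k**2 + 19*k + 12)).
Check: Δs_k = 4*(3*k + 7)/(k**5 + 15*k**4 + 85*k**3 + 225*k**2 + 274*k + 120). ✓
Sum = s_(13) − s_(3); s_(13) = 949/2856, s_(3) = 13/42 ⇒ 65/2856.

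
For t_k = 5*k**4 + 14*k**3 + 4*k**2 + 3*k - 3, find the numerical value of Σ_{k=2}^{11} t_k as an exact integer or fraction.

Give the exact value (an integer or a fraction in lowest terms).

Σ = 263020

The ratio is (5*k**4 + 34*k**3 + 76*k**2 + 73*k + 23)/(5*k**4 + 14*k**3 + 4*k**2 + 3*k - 3).
Take A(k)=1, B(k)=1, C(k)=k**4 + 14*k**3/5 + 4*k**2/5 + 3*k/5 - 3/5.
Key eq: (1)·f(k+1) = (1)·f(k) + (k**4 + 14*k**3/5 + 4*k**2/5 + 3*k/5 - 3/5).
Degrees (0,0,4) ⇒ d ≤ 5.
Solve for f: f(k) = k*(k**4 + k**3 - 4*k**2 + 3*k - 4)/5 (degree 5 ≤ 5).
So s_k = (B(k−1)f/C)·t_k = (k*(k**4 + k**3 - 4*k**2 + 3*k - 4)/(5*k**4 + 14*k**3 + 4*k**2 + 3*k - 3))·t_k = k*(k**4 + k**3 - 4*k**2 + 3*k - 4).
Check: Δs_k = 5*k**4 + 14*k**3 + 4*k**2 + 3*k - 3. ✓
Σ_(k=2)^(11) t_k = s_(12) − s_(2) = 263040 − (20) = 263020.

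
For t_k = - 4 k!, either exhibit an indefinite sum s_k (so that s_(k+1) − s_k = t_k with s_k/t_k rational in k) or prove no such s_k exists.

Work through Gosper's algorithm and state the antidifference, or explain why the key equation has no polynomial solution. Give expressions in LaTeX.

no hypergeometric antidifference exists

Step 1: r(k) = k + 1.
Take A(k)=k + 1, B(k)=1, C(k)=1.
Set up (k + 1)·f(k+1) − (1)·f(k) − (1) = 0.
Bound: deg f ≤ -1.
Negative degree bound (-1): no f exists, t_k not Gosper-summable.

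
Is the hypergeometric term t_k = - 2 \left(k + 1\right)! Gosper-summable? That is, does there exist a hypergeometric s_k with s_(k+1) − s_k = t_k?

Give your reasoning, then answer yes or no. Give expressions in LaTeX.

The ratio is k + 2.
So A=k + 2 and B=1, with C=1.
f must satisfy (k + 2)·f(k+1) − (1)·f(k) = 1.
Bound: deg f ≤ -1.
Bound -1 < 0, so the key equation has no polynomial solution.

No — negative degree bound, so no certificate f.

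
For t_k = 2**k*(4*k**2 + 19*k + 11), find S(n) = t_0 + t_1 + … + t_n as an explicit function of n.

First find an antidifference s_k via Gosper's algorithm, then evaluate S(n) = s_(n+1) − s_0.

Compute t_(k+1)/t_k: get 2*(4*k**2 + 27*k + 34)/(4*k**2 + 19*k + 11).
A = 2, B = 1, C = k**2 + 19*k/4 + 11/4.
Key eq: (2)·f(k+1) = (1)·f(k) + (k**2 + 19*k/4 + 11/4).
From deg A=0, deg B=0, deg C=2: d=2.
A polynomial solution: f(k) = (4*k**2 + 3*k - 3)/4.
Then R = B(k−1)f/C = (4*k**2 + 3*k - 3)/(4*k**2 + 19*k + 11), so s_k = R(k)·t_k = 2**k*(4*k**2 + 3*k - 3).
Verify: 2**k*(4*k**2 + 19*k + 11) matches t_k.
Evaluate: s_(n+1) = 2**(n + 1)*(4*n**2 + 11*n + 4); subtract s_(0) = -3 ⇒ S(n) = 8*2**n*n**2 + 22*2**n*n + 8*2**n + 3.

S(n) = 8*2**n*n**2 + 22*2**n*n + 8*2**n + 3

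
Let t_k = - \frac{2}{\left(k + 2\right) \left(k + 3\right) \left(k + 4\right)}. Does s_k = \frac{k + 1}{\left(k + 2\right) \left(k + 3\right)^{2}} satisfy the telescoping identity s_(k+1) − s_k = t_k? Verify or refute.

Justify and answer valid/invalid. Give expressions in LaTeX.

s_(k+1) = (k + 2)/((k + 3)*(k + 4)**2)
s_(k+1) − s_k = (-(k + 1)*(k + 4)**2 + (k + 2)**2*(k + 3))/((k + 2)*(k + 3)**2*(k + 4)**2)
(s_(k+1) − s_k) − t_k = 2*(3*k + 10)/(k**5 + 16*k**4 + 101*k**3 + 314*k**2 + 480*k + 288)

Invalid: residual \frac{2 \left(3 k + 10\right)}{k^{5} + 16 k^{4} + 101 k^{3} + 314 k^{2} + 480 k + 288} ≠ 0.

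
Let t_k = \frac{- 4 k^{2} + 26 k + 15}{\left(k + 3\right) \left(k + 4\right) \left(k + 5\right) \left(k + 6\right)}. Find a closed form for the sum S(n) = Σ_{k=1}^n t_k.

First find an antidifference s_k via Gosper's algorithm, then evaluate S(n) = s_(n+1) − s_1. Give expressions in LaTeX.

S(n) = \frac{n \left(- n^{2} + 81 n + 142\right)}{24 \left(n^{3} + 15 n^{2} + 74 n + 120\right)}

Compute t_(k+1)/t_k: get (k + 3)*(26*k - 4*(k + 1)**2 + 41)/((k + 7)*(-4*k**2 + 26*k + 15)).
Gosper form: A/B · C(k+1)/C(k) with A=k + 3, B=k + 7, C=k**2 - 13*k/2 - 15/4.
f must satisfy (k + 3)·f(k+1) − (k + 6)·f(k) = k**2 - 13*k/2 - 15/4.
From deg A=1, deg B=1, deg C=2: d=3.
Solve for f: f(k) = -k*(4*k + 1)/4 (degree 2 ≤ 3).
So s_k = (B(k−1)f/C)·t_k = (-k*(k + 6)*(4*k + 1)/(4*k**2 - 26*k - 15))·t_k = k*(4*k + 1)/((k + 3)*(k + 4)*(k + 5)).
Verify: (-4*k**2 + 26*k + 15)/(k**4 + 18*k**3 + 119*k**2 + 342*k + 360) matches t_k.
s_(n+1) = (4*n**2 + 9*n + 5)/(n**3 + 15*n**2 + 74*n + 120) and s_(1) = 1/24, so S(n) = n*(-n**2 + 81*n + 142)/(24*(n**3 + 15*n**2 + 74*n + 120)).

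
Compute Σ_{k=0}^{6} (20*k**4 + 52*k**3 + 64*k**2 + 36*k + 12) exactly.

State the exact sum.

Σ = 75096

Compute t_(k+1)/t_k: get (5*k**4 + 33*k**3 + 85*k**2 + 100*k + 46)/(5*k**4 + 13*k**3 + 16*k**2 + 9*k + 3).
Gosper form: A/B · C(k+1)/C(k) with A=1, B=1, C=k**4 + 13*k**3/5 + 16*k**2/5 + 9*k/5 + 3/5.
Need (1)·f(k+1) − (1)·f(k) = k**4 + 13*k**3/5 + 16*k**2/5 + 9*k/5 + 3/5.
deg f ≤ 5 (via 0,0,4).
Coefficient equations give f(k) = k*(4*k**4 + 3*k**3 + 2*k**2 - k + 4)/20.
Then R = B(k−1)f/C = k*(4*k**4 + 3*k**3 + 2*k**2 - k + 4)/(4*(5*k**4 + 13*k**3 + 16*k**2 + 9*k + 3)), so s_k = R(k)·t_k = k*(4*k**4 + 3*k**3 + 2*k**2 - k + 4).
Δs = 20*k**4 + 52*k**3 + 64*k**2 + 36*k + 12, as required.
Telescoping: Σ = s_(7) − s_(0) = 75096 − (0) = 75096.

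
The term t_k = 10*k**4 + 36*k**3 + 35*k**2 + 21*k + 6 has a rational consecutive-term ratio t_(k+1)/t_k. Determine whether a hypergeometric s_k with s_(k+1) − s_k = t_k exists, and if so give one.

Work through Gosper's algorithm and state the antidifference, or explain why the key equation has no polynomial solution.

s_k = k*(2*k**4 + 4*k**3 - 3*k**2 + 2*k + 1)

The ratio is (10*k**4 + 76*k**3 + 203*k**2 + 239*k + 108)/(10*k**4 + 36*k**3 + 35*k**2 + 21*k + 6).
Factor: A=1; B=1; C=k**4 + 18*k**3/5 + 7*k**2/2 + 21*k/10 + 3/5.
Key eq: (1)·f(k+1) = (1)·f(k) + (k**4 + 18*k**3/5 + 7*k**2/2 + 21*k/10 + 3/5).
From deg A=0, deg B=0, deg C=4: d=5.
Solve for f: f(k) = k*(2*k**4 + 4*k**3 - 3*k**2 + 2*k + 1)/10 (degree 5 ≤ 5).
Certificate R = B(k−1)f/C = k*(2*k**4 + 4*k**3 - 3*k**2 + 2*k + 1)/(10*k**4 + 36*k**3 + 35*k**2 + 21*k + 6) gives s_k = k*(2*k**4 + 4*k**3 - 3*k**2 + 2*k + 1).
Check: Δs_k = 10*k**4 + 36*k**3 + 35*k**2 + 21*k + 6. ✓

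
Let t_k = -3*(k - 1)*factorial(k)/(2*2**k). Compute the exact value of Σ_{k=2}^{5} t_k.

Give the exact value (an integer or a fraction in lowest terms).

Σ = -129/4

r(k) = k*(k + 1)/(2*(k - 1)) after simplifying.
Factor: A=k/2 + 1/2; B=1; C=k - 1.
Need (k/2 + 1/2)·f(k+1) − (1)·f(k) = k - 1.
Degrees (1,0,1) ⇒ d ≤ 0.
Solve for f: f(k) = 2 (degree 0 ≤ 0).
Get s_k = R·t_k = -3*factorial(k)/2**k with R(k) = B(k−1)f(k)/C(k) = 2/(k - 1).
Check: Δs_k = -3*(k - 1)*factorial(k)/(2*2**k). ✓
Evaluate s at k=6 and k=2: -135/4 and -3/2; difference -129/4.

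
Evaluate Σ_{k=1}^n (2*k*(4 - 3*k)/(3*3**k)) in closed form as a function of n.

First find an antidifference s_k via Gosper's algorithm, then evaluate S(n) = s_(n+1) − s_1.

Step 1: r(k) = (k + 1)*(3*k - 1)/(3*k*(3*k - 4)).
A = 1/3, B = 1, C = k**2 - 4*k/3.
Solve (1/3)·f(k+1) − (1)·f(k) = k**2 - 4*k/3.
d = 2 from the (0,0,2) case.
Solve for f: f(k) = -(3*k**2 - k + 1)/2 (degree 2 ≤ 2).
Certificate R = B(k−1)f/C = -3*(3*k**2 - k + 1)/(2*k*(3*k - 4)) gives s_k = (3*k**2 - k + 1)/3**k.
s_(k+1) − s_k = 2*k*(4 - 3*k)/(3*3**k) = t_k.
Telescope: S(n) = s_(n+1) − s_(1) = 3**(-n - 1)*(3*n**2 + 5*n + 3) − (1) = 3**(-n - 1)*(-3**(n + 1) + 3*n**2 + 5*n + 3).

S(n) = 3**(-n - 1)*(-3**(n + 1) + 3*n**2 + 5*n + 3)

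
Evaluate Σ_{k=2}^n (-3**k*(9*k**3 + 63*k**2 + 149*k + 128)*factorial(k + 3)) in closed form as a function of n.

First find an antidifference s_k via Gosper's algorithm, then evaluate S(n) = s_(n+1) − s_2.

Compute t_(k+1)/t_k: get 3*(9*k**4 + 126*k**3 + 662*k**2 + 1557*k + 1396)/(9*k**3 + 63*k**2 + 149*k + 128).
Normal form (A,B,C) = (3*k + 12, 1, k**3 + 7*k**2 + 149*k/9 + 128/9).
Solve (3*k + 12)·f(k+1) − (1)·f(k) = k**3 + 7*k**2 + 149*k/9 + 128/9.
d = 2 from the (1,0,3) case.
Solving with deg f ≤ 2: f(k) = (3*k**2 + 4*k + 4)/9.
Get s_k = R·t_k = -3**k*(3*k**2 + 4*k + 4)*factorial(k + 3) with R(k) = B(k−1)f(k)/C(k) = (3*k**2 + 4*k + 4)/(9*k**3 + 63*k**2 + 149*k + 128).
Δs = -3**k*(9*k**3 + 63*k**2 + 149*k + 128)*factorial(k + 3), as required.
Telescope: S(n) = s_(n+1) − s_(2) = -3**(n + 1)*(3*n**2 + 10*n + 11)*factorial(n + 4) − (-25920) = -9*3**n*n**2*factorial(n + 4) - 30*3**n*n*factorial(n + 4) - 33*3**n*factorial(n + 4) + 25920.

S(n) = -9*3**n*n**2*factorial(n + 4) - 30*3**n*n*factorial(n + 4) - 33*3**n*factorial(n + 4) + 25920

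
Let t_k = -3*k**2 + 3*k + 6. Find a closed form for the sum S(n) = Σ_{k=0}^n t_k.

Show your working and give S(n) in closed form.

S(n) = -n**3 + 7*n + 6

Compute t_(k+1)/t_k: get (k**2 + k - 2)/(k**2 - k - 2).
Take A(k)=1, B(k)=1, C(k)=k**2 - k - 2.
f must satisfy (1)·f(k+1) − (1)·f(k) = k**2 - k - 2.
Degrees (0,0,2) ⇒ d ≤ 3.
A polynomial solution: f(k) = k*(k - 4)*(k + 1)/3.
Then R = B(k−1)f/C = k*(k - 4)/(3*(k - 2)), so s_k = R(k)·t_k = k*(-k**2 + 3*k + 4).
Check: Δs_k = -3*k**2 + 3*k + 6. ✓
Evaluate: s_(n+1) = -n**3 + 7*n + 6; subtract s_(0) = 0 ⇒ S(n) = -n**3 + 7*n + 6.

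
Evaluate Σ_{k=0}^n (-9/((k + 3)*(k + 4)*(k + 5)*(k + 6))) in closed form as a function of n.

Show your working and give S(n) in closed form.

S(n) = (-n**3 - 15*n**2 - 74*n - 60)/(20*(n**3 + 15*n**2 + 74*n + 120))

Compute t_(k+1)/t_k: get (k + 3)/(k + 7).
Factor: A=k + 3; B=k + 7; C=1.
Key eq: (k + 3)·f(k+1) = (k + 6)·f(k) + (1).
Degrees (1,1,0) ⇒ d ≤ 3.
Solve for f: f(k) = k*(k**2 + 12*k + 47)/180 (degree 3 ≤ 3).
Get s_k = R·t_k = k*(-k**2 - 12*k - 47)/(20*(k + 3)*(k + 4)*(k + 5)) with R(k) = B(k−1)f(k)/C(k) = k*(k + 6)*(k**2 + 12*k + 47)/180.
s_(k+1) − s_k = -9/(k**4 + 18*k**3 + 119*k**2 + 342*k + 360) = t_k.
Telescope: S(n) = s_(n+1) − s_(0) = (-n**3 - 15*n**2 - 74*n - 60)/(20*(n**3 + 15*n**2 + 74*n + 120)) − (0) = (-n**3 - 15*n**2 - 74*n - 60)/(20*(n**3 + 15*n**2 + 74*n + 120)).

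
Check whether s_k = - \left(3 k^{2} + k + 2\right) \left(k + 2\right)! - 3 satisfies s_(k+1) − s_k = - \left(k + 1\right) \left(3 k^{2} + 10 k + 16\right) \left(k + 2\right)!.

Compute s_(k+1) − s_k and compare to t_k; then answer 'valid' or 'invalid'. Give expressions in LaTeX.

s_(k+1) = -(k + 3*(k + 1)**2 + 3)*factorial(k + 3) - 3
s_(k+1) − s_k = -(k + 1)*(3*k**2 + 10*k + 16)*factorial(k + 2)
(s_(k+1) − s_k) − t_k = 0

Valid — Δs_k = t_k.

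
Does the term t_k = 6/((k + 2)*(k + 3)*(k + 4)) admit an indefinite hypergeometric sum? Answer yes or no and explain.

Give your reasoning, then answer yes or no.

r(k) = (k + 2)/(k + 5) after simplifying.
A = k + 2, B = k + 5, C = 1.
f must satisfy (k + 2)·f(k+1) − (k + 4)·f(k) = 1.
Bound: deg f ≤ 2.
Solve for f: f(k) = k*(k + 5)/12 (degree 2 ≤ 2).
R(k) = B(k−1)·f(k)/C(k) = k*(k + 4)*(k + 5)/12; s_k = R·t_k = k*(k + 5)/(2*(k + 2)*(k + 3)).
Δs = 6/(k**3 + 9*k**2 + 26*k + 24), as required.

Yes. s_k = k*(k + 5)/(2*(k + 2)*(k + 3)).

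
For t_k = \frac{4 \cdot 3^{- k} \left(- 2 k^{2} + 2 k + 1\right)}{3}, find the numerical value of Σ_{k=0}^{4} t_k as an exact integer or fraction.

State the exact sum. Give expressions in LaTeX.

Σ = 100/243

r(k) = (2*k**2 + 2*k - 1)/(3*(2*k**2 - 2*k - 1)) after simplifying.
Normal form (A,B,C) = (1/3, 1, k**2 - k - 1/2).
f must satisfy (1/3)·f(k+1) − (1)·f(k) = k**2 - k - 1/2.
deg f ≤ 2 (via 0,0,2).
Match coefficients ⇒ f(k) = -3*k**2/2.
So s_k = (B(k−1)f/C)·t_k = (-3*k**2/(2*k**2 - 2*k - 1))·t_k = 4*k**2/3**k.
Check: Δs_k = 4*(-2*k**2 + 2*k + 1)/(3*3**k). ✓
Sum = s_(5) − s_(0); s_(5) = 100/243, s_(0) = 0 ⇒ 100/243.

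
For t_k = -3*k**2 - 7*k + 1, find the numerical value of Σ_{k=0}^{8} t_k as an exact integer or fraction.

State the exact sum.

Σ = -855

r(k) = (3*k**2 + 13*k + 9)/(3*k**2 + 7*k - 1) after simplifying.
Gosper form: A/B · C(k+1)/C(k) with A=1, B=1, C=k**2 + 7*k/3 - 1/3.
Key eq: (1)·f(k+1) = (1)·f(k) + (k**2 + 7*k/3 - 1/3).
d = 3 from the (0,0,2) case.
Solving with deg f ≤ 3: f(k) = k*(k**2 + 2*k - 4)/3.
Then R = B(k−1)f/C = k*(k**2 + 2*k - 4)/(3*k**2 + 7*k - 1), so s_k = R(k)·t_k = k*(-k**2 - 2*k + 4).
Check: Δs_k = -3*k**2 - 7*k + 1. ✓
Telescoping: Σ = s_(9) − s_(0) = -855 − (0) = -855.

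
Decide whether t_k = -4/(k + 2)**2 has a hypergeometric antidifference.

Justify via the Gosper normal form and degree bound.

Step 1: r(k) = (k + 2)**2/(k + 3)**2.
A = k**2 + 4*k + 4, B = k**2 + 6*k + 9, C = 1.
Solve (k**2 + 4*k + 4)·f(k+1) − (k**2 + 4*k + 4)·f(k) = 1.
Bound: deg f ≤ 0.
Write f(k) = c0. Then LHS − RHS = -1, requiring -1 = 0: contradictory. No certificate.

No — the linear system for f has no solution.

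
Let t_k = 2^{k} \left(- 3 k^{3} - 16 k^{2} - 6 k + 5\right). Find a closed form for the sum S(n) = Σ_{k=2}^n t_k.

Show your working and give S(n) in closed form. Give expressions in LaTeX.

S(n) = - 6 \cdot 2^{n} n^{3} - 14 \cdot 2^{n} n^{2} - 2 \cdot 2^{n} n + 4 \cdot 2^{n} + 36

Ratio r(k) = 2*(3*k**3 + 25*k**2 + 47*k + 20)/(3*k**3 + 16*k**2 + 6*k - 5).
So A=2 and B=1, with C=k**3 + 16*k**2/3 + 2*k - 5/3.
Set up (2)·f(k+1) − (1)·f(k) − (k**3 + 16*k**2/3 + 2*k - 5/3) = 0.
deg f ≤ 3 (via 0,0,3).
Solving with deg f ≤ 3: f(k) = (k + 1)*(3*k**2 - 5*k + 1)/3.
R(k) = B(k−1)·f(k)/C(k) = (k + 1)*(3*k**2 - 5*k + 1)/(3*k**3 + 16*k**2 + 6*k - 5); s_k = R·t_k = 2**k*(-3*k**3 + 2*k**2 + 4*k - 1).
s_(k+1) − s_k = 2**k*(-3*k**3 - 16*k**2 - 6*k + 5) = t_k.
Σ_(k=2)^n t_k = s_(n+1) − s_(2) = (2**(n + 1)*(-3*n**3 - 7*n**2 - n + 2)) − (-36), i.e. -6*2**n*n**3 - 14*2**n*n**2 - 2*2**n*n + 4*2**n + 36.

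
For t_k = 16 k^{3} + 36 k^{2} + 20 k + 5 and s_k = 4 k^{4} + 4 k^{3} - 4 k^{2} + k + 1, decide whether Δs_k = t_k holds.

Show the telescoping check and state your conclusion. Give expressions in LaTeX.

Valid: the claim telescopes to t_k.

s_(k+1) = 4*k**4 + 20*k**3 + 32*k**2 + 21*k + 6
s_(k+1) − s_k = 16*k**3 + 36*k**2 + 20*k + 5
(s_(k+1) − s_k) − t_k = 0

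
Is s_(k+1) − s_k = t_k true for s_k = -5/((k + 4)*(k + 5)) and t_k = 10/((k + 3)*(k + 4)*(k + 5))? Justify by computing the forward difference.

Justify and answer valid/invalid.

Invalid: residual -30/(k**4 + 18*k**3 + 119*k**2 + 342*k + 360) ≠ 0.

s_(k+1) = -5/((k + 5)*(k + 6))
s_(k+1) − s_k = 10/(k**3 + 15*k**2 + 74*k + 120)
(s_(k+1) − s_k) − t_k = -30/(k**4 + 18*k**3 + 119*k**2 + 342*k + 360)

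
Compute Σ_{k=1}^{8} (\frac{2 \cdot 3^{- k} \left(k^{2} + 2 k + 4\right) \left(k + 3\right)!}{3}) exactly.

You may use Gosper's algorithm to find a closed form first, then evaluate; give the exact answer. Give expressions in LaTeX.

Σ = 3942256/9

The ratio is (k + 4)*(2*k + (k + 1)**2 + 6)/(3*(k**2 + 2*k + 4)).
Take A(k)=k/3 + 4/3, B(k)=1, C(k)=k**2 + 2*k + 4.
Key eq: (k/3 + 4/3)·f(k+1) = (1)·f(k) + (k**2 + 2*k + 4).
deg f ≤ 1 (via 1,0,2).
Match coefficients ⇒ f(k) = 3*k.
R(k) = B(k−1)·f(k)/C(k) = 3*k/(k**2 + 2*k + 4); s_k = R·t_k = 2*k*factorial(k + 3)/3**k.
Δs = 2*(k**2 + 2*k + 4)*factorial(k + 3)/(3*3**k), as required.
Telescoping: Σ = s_(9) − s_(1) = 3942400/9 − (16) = 3942256/9.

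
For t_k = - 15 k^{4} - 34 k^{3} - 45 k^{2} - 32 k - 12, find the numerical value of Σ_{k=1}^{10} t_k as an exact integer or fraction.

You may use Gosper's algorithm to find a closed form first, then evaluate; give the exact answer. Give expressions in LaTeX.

Σ = -502050

Compute t_(k+1)/t_k: get (15*k**4 + 94*k**3 + 237*k**2 + 284*k + 138)/(15*k**4 + 34*k**3 + 45*k**2 + 32*k + 12).
Gosper form: A/B · C(k+1)/C(k) with A=1, B=1, C=k**4 + 34*k**3/15 + 3*k**2 + 32*k/15 + 4/5.
Need (1)·f(k+1) − (1)·f(k) = k**4 + 34*k**3/15 + 3*k**2 + 32*k/15 + 4/5.
From deg A=0, deg B=0, deg C=4: d=5.
Match coefficients ⇒ f(k) = k*(3*k**4 + k**3 + 3*k**2 + 2*k + 3)/15.
R(k) = B(k−1)·f(k)/C(k) = k*(3*k**4 + k**3 + 3*k**2 + 2*k + 3)/(15*k**4 + 34*k**3 + 45*k**2 + 32*k + 12); s_k = R·t_k = k*(-3*k**4 - k**3 - 3*k**2 - 2*k - 3).
s_(k+1) − s_k = -15*k**4 - 34*k**3 - 45*k**2 - 32*k - 12 = t_k.
Sum = s_(11) − s_(1); s_(11) = -502062, s_(1) = -12 ⇒ -502050.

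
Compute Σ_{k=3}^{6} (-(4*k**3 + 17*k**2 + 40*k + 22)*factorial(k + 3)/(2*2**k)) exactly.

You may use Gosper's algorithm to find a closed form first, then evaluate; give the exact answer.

t_(k+1)/t_k = (4*k**4 + 45*k**3 + 202*k**2 + 427*k + 332)/(2*(4*k**3 + 17*k**2 + 40*k + 22)).
Gosper form: A/B · C(k+1)/C(k) with A=k/2 + 2, B=1, C=k**3 + 17*k**2/4 + 10*k + 11/2.
Set up (k/2 + 2)·f(k+1) − (1)·f(k) − (k**3 + 17*k**2/4 + 10*k + 11/2) = 0.
Degrees (1,0,3) ⇒ d ≤ 2.
A polynomial solution: f(k) = (4*k**2 + k + 1)/2.
Get s_k = R·t_k = -(4*k**2 + k + 1)*factorial(k + 3)/2**k with R(k) = B(k−1)f(k)/C(k) = 2*(4*k**2 + k + 1)/(4*k**3 + 17*k**2 + 40*k + 22).
Check: Δs_k = -(4*k**3 + 17*k**2 + 40*k + 22)*factorial(k + 3)/(2*2**k). ✓
Telescoping: Σ = s_(7) − s_(3) = -5783400 − (-3600) = -5779800.

Σ = -5779800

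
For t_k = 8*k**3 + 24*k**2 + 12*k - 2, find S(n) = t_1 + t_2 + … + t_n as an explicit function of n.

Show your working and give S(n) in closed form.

S(n) = 2*n*(n**3 + 6*n**2 + 10*n + 4)

r(k) = (4*k**3 + 24*k**2 + 42*k + 21)/(4*k**3 + 12*k**2 + 6*k - 1) after simplifying.
Gosper form: A/B · C(k+1)/C(k) with A=1, B=1, C=k**3 + 3*k**2 + 3*k/2 - 1/4.
Set up (1)·f(k+1) − (1)·f(k) − (k**3 + 3*k**2 + 3*k/2 - 1/4) = 0.
Degrees (0,0,3) ⇒ d ≤ 4.
Solve for f: f(k) = k*(k**3 + 2*k**2 - 2*k - 2)/4 (degree 4 ≤ 4).
Certificate R = B(k−1)f/C = k*(k**3 + 2*k**2 - 2*k - 2)/(4*k**3 + 12*k**2 + 6*k - 1) gives s_k = 2*k*(k**3 + 2*k**2 - 2*k - 2).
Verify: 8*k**3 + 24*k**2 + 12*k - 2 matches t_k.
s_(n+1) = 2*n**4 + 12*n**3 + 20*n**2 + 8*n - 2 and s_(1) = -2, so S(n) = 2*n*(n**3 + 6*n**2 + 10*n + 4).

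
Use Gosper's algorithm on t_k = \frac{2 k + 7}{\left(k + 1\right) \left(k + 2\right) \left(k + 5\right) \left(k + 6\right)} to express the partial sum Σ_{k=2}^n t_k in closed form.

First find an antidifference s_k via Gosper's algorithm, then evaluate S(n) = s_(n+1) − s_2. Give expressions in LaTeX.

t_(k+1)/t_k = (k + 1)*(k + 5)*(2*k + 9)/((k + 3)*(k + 7)*(2*k + 7)).
Factor: A=k + 1; B=k + 7; C=k**3 + 21*k**2/2 + 73*k/2 + 42.
Set up (k + 1)·f(k+1) − (k + 6)·f(k) − (k**3 + 21*k**2/2 + 73*k/2 + 42) = 0.
deg f ≤ 5 (via 1,1,3).
A polynomial solution: f(k) = k*(k + 2)*(k + 3)*(k + 4)*(k + 6)/10.
Then R = B(k−1)f/C = k*(k + 2)*(k + 6)**2/(5*(2*k + 7)), so s_k = R(k)·t_k = k*(k + 6)/(5*(k**2 + 6*k + 5)).
Verify: (2*k + 7)/(k**4 + 14*k**3 + 65*k**2 + 112*k + 60) matches t_k.
Telescope: S(n) = s_(n+1) − s_(2) = (n**2 + 8*n + 7)/(5*(n**2 + 8*n + 12)) − (16/105) = (n**2 + 8*n - 9)/(21*(n**2 + 8*n + 12)).

S(n) = \frac{n^{2} + 8 n - 9}{21 \left(n^{2} + 8 n + 12\right)}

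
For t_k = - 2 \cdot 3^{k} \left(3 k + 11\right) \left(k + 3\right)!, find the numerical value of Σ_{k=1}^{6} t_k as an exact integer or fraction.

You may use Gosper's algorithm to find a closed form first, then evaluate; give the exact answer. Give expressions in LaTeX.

Ratio r(k) = 3*(k + 4)*(3*k + 14)/(3*k + 11).
Take A(k)=3*k + 12, B(k)=1, C(k)=k + 11/3.
Key eq: (3*k + 12)·f(k+1) = (1)·f(k) + (k + 11/3).
From deg A=1, deg B=0, deg C=1: d=0.
A polynomial solution: f(k) = 1/3.
So s_k = (B(k−1)f/C)·t_k = (1/(3*k + 11))·t_k = -2*3**k*factorial(k + 3).
Verify: -2*3**k*(3*k + 11)*factorial(k + 3) matches t_k.
Sum = s_(7) − s_(1); s_(7) = -15872371200, s_(1) = -144 ⇒ -15872371056.

Σ = -15872371056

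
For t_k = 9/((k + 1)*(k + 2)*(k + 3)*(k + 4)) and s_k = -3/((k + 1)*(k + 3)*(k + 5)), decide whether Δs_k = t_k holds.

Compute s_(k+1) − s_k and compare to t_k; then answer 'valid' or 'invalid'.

s_(k+1) = -3/((k + 2)*(k + 4)*(k + 6))
s_(k+1) − s_k = 9*(k**2 + 7*k + 11)/(k**6 + 21*k**5 + 175*k**4 + 735*k**3 + 1624*k**2 + 1764*k + 720)
(s_(k+1) − s_k) − t_k = 9*(-4*k - 19)/(k**6 + 21*k**5 + 175*k**4 + 735*k**3 + 1624*k**2 + 1764*k + 720)

Invalid: residual 9*(-4*k - 19)/(k**6 + 21*k**5 + 175*k**4 + 735*k**3 + 1624*k**2 + 1764*k + 720) ≠ 0.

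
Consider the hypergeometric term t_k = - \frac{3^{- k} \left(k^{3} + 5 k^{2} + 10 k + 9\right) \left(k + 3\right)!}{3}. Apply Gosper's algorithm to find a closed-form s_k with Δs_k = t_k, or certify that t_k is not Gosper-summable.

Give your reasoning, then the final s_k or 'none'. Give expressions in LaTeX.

s_k = - 3^{- k} \left(k - 1\right) \left(k + 3\right) \left(k + 3\right)!

Step 1: r(k) = (k**4 + 12*k**3 + 55*k**2 + 117*k + 100)/(3*(k**3 + 5*k**2 + 10*k + 9)).
Take A(k)=k/3 + 4/3, B(k)=1, C(k)=k**3 + 5*k**2 + 10*k + 9.
Set up (k/3 + 4/3)·f(k+1) − (1)·f(k) − (k**3 + 5*k**2 + 10*k + 9) = 0.
d = 2 from the (1,0,3) case.
A polynomial solution: f(k) = 3*(k - 1)*(k + 3).
Get s_k = R·t_k = -(k - 1)*(k + 3)*factorial(k + 3)/3**k with R(k) = B(k−1)f(k)/C(k) = 3*(k - 1)*(k + 3)/(k**3 + 5*k**2 + 10*k + 9).
s_(k+1) − s_k = -(k**3 + 5*k**2 + 10*k + 9)*factorial(k + 3)/(3*3**k) = t_k.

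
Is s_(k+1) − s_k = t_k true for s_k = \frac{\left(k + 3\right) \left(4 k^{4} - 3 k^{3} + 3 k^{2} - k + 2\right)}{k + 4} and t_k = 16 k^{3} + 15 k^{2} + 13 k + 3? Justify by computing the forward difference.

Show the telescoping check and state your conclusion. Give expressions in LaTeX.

Invalid: residual \frac{2 \left(- 6 k^{4} - 41 k^{3} - 35 k^{2} - 28 k - 5\right)}{k^{2} + 9 k + 20} ≠ 0.

s_(k+1) = (4*k**5 + 29*k**4 + 70*k**3 + 84*k**2 + 53*k + 20)/(k + 5)
s_(k+1) − s_k = (16*k**5 + 147*k**4 + 386*k**3 + 350*k**2 + 231*k + 50)/(k**2 + 9*k + 20)
(s_(k+1) − s_k) − t_k = 2*(-6*k**4 - 41*k**3 - 35*k**2 - 28*k - 5)/(k**2 + 9*k + 20)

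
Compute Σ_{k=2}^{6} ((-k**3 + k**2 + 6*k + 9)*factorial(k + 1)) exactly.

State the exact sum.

Σ = -725802

t_(k+1)/t_k = (k**4 + 4*k**3 - k**2 - 25*k - 30)/(k**3 - k**2 - 6*k - 9).
Normal form (A,B,C) = (k + 2, 1, k**3 - k**2 - 6*k - 9).
Solve (k + 2)·f(k+1) − (1)·f(k) = k**3 - k**2 - 6*k - 9.
Bound: deg f ≤ 2.
Solving with deg f ≤ 2: f(k) = k**2 - 4*k - 3.
Then R = B(k−1)f/C = (k**2 - 4*k - 3)/(k**3 - k**2 - 6*k - 9), so s_k = R(k)·t_k = (-k**2 + 4*k + 3)*factorial(k + 1).
Verify: (-k**3 + k**2 + 6*k + 9)*factorial(k + 1) matches t_k.
Sum = s_(7) − s_(2); s_(7) = -725760, s_(2) = 42 ⇒ -725802.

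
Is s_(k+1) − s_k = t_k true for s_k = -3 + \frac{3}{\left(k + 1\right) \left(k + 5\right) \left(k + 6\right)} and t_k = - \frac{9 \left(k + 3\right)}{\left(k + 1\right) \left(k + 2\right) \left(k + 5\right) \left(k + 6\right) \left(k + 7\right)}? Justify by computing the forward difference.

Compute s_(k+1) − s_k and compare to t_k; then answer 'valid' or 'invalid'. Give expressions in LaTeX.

s_(k+1) = -3 + 3/((k + 2)*(k + 6)*(k + 7))
s_(k+1) − s_k = 9*(-k - 3)/(k**5 + 21*k**4 + 163*k**3 + 567*k**2 + 844*k + 420)
(s_(k+1) − s_k) − t_k = 0

valid; difference matches t_k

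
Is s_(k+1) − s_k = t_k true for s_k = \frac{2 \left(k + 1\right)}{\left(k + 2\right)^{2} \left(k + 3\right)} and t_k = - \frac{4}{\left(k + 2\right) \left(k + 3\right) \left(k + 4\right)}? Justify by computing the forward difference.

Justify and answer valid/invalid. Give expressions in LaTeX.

s_(k+1) = 2*(k + 2)/((k + 3)**2*(k + 4))
s_(k+1) − s_k = 2*(-(k + 1)*(k + 3)*(k + 4) + (k + 2)**3)/((k + 2)**2*(k + 3)**2*(k + 4))
(s_(k+1) − s_k) − t_k = 2*(3*k + 8)/(k**5 + 14*k**4 + 77*k**3 + 208*k**2 + 276*k + 144)

Invalid: residual \frac{2 \left(3 k + 8\right)}{k^{5} + 14 k^{4} + 77 k^{3} + 208 k^{2} + 276 k + 144} ≠ 0.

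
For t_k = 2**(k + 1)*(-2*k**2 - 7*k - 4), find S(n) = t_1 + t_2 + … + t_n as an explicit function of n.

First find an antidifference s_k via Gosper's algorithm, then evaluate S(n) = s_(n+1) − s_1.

S(n) = -8*2**n*n**2 - 12*2**n*n - 12*2**n + 12

Ratio r(k) = 2*(2*k**2 + 11*k + 13)/(2*k**2 + 7*k + 4).
Normal form (A,B,C) = (2, 1, k**2 + 7*k/2 + 2).
f must satisfy (2)·f(k+1) − (1)·f(k) = k**2 + 7*k/2 + 2.
From deg A=0, deg B=0, deg C=2: d=2.
Solve for f: f(k) = (2*k**2 - k + 2)/2 (degree 2 ≤ 2).
So s_k = (B(k−1)f/C)·t_k = ((2*k**2 - k + 2)/(2*k**2 + 7*k + 4))·t_k = 2**(k + 1)*(-2*k**2 + k - 2).
s_(k+1) − s_k = 2**(k + 1)*(-2*k**2 - 7*k - 4) = t_k.
Evaluate: s_(n+1) = 2**(n + 2)*(-2*n**2 - 3*n - 3); subtract s_(1) = -12 ⇒ S(n) = -8*2**n*n**2 - 12*2**n*n - 12*2**n + 12.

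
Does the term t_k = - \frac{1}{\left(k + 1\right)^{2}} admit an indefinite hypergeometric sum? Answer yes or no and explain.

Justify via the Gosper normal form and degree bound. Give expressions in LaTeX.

r(k) = (k + 1)**2/(k + 2)**2 after simplifying.
Factor: A=k**2 + 2*k + 1; B=k**2 + 4*k + 4; C=1.
Need (k**2 + 2*k + 1)·f(k+1) − (k**2 + 2*k + 1)·f(k) = 1.
From deg A=2, deg B=2, deg C=0: d=0.
Generic f = c0 gives residual -1; -1 = 0 cannot hold, so t_k is not Gosper-summable.

No — the linear system for f has no solution.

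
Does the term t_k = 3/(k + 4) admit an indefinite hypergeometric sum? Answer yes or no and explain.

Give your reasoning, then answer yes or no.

No — key equation has no polynomial f.

r(k) = (k + 4)/(k + 5) after simplifying.
So A=k + 4 and B=k + 5, with C=1.
f must satisfy (k + 4)·f(k+1) − (k + 4)·f(k) = 1.
Bound: deg f ≤ 0.
f = c0 ⇒ A·f(k+1) − B(k−1)·f(k) − C = -1. The system {-1 = 0} is inconsistent; no antidifference.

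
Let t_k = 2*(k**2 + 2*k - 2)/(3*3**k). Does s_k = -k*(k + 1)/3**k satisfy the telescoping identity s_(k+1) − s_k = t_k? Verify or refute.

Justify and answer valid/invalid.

s_(k+1) = -(k + 1)*(k + 2)/(3*3**k)
s_(k+1) − s_k = 2*(k**2 - 1)/(3*3**k)
(s_(k+1) − s_k) − t_k = 2*(1 - 2*k)/(3*3**k)

Invalid: residual 2*(1 - 2*k)/(3*3**k) ≠ 0.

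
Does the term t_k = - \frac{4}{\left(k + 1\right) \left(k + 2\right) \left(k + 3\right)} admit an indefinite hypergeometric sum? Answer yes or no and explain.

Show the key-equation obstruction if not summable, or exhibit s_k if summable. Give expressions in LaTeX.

Yes. s_k = \frac{k \left(- k - 3\right)}{\left(k + 1\right) \left(k + 2\right)}.

r(k) = (k + 1)/(k + 4) after simplifying.
Take A(k)=k + 1, B(k)=k + 4, C(k)=1.
Key eq: (k + 1)·f(k+1) = (k + 3)·f(k) + (1).
From deg A=1, deg B=1, deg C=0: d=2.
Solving with deg f ≤ 2: f(k) = k*(k + 3)/4.
So s_k = (B(k−1)f/C)·t_k = (k*(k + 3)**2/4)·t_k = k*(-k - 3)/((k + 1)*(k + 2)).
Check: Δs_k = -4/(k**3 + 6*k**2 + 11*k + 6). ✓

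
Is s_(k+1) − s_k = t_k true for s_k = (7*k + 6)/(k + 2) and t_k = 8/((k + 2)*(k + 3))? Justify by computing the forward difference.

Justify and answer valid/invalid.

Valid — Δs_k = t_k.

s_(k+1) = (7*k + 13)/(k + 3)
s_(k+1) − s_k = 8/(k**2 + 5*k + 6)
(s_(k+1) − s_k) − t_k = 0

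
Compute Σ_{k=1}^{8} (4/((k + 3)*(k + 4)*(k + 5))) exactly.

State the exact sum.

r(k) = (k + 3)/(k + 6) after simplifying.
A = k + 3, B = k + 6, C = 1.
Solve (k + 3)·f(k+1) − (k + 5)·f(k) = 1.
d = 2 from the (1,1,0) case.
Solving with deg f ≤ 2: f(k) = k*(k + 7)/24.
So s_k = (B(k−1)f/C)·t_k = (k*(k + 5)*(k + 7)/24)·t_k = k*(k + 7)/(6*(k + 3)*(k + 4)).
Δs = 4/(k**3 + 12*k**2 + 47*k + 60), as required.
Evaluate s at k=9 and k=1: 2/13 and 1/15; difference 17/195.

Σ = 17/195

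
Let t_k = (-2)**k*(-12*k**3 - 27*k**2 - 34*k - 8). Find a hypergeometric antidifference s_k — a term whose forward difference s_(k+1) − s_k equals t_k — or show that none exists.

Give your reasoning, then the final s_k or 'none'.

s_k = (-2)**k*(4*k**3 + k**2 + 2*k - 2)

The ratio is 2*(-12*k**3 - 63*k**2 - 124*k - 81)/(12*k**3 + 27*k**2 + 34*k + 8).
Normal form (A,B,C) = (-2, 1, k**3 + 9*k**2/4 + 17*k/6 + 2/3).
f must satisfy (-2)·f(k+1) − (1)·f(k) = k**3 + 9*k**2/4 + 17*k/6 + 2/3.
deg f ≤ 3 (via 0,0,3).
Solving with deg f ≤ 3: f(k) = -(4*k**3 + k**2 + 2*k - 2)/12.
Certificate R = B(k−1)f/C = -(4*k**3 + k**2 + 2*k - 2)/(12*k**3 + 27*k**2 + 34*k + 8) gives s_k = (-2)**k*(4*k**3 + k**2 + 2*k - 2).
Verify: (-2)**k*(-12*k**3 - 27*k**2 - 34*k - 8) matches t_k.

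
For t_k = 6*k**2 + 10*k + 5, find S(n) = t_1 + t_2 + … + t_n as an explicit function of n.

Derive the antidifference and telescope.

S(n) = n*(2*n**2 + 8*n + 11)

Compute t_(k+1)/t_k: get (6*k**2 + 22*k + 21)/(6*k**2 + 10*k + 5).
So A=1 and B=1, with C=k**2 + 5*k/3 + 5/6.
Need (1)·f(k+1) − (1)·f(k) = k**2 + 5*k/3 + 5/6.
From deg A=0, deg B=0, deg C=2: d=3.
Match coefficients ⇒ f(k) = k*(2*k**2 + 2*k + 1)/6.
Certificate R = B(k−1)f/C = k*(2*k**2 + 2*k + 1)/(6*k**2 + 10*k + 5) gives s_k = k*(2*k**2 + 2*k + 1).
Δs = 6*k**2 + 10*k + 5, as required.
Σ_(k=1)^n t_k = s_(n+1) − s_(1) = (2*n**3 + 8*n**2 + 11*n + 5) − (5), i.e. n*(2*n**2 + 8*n + 11).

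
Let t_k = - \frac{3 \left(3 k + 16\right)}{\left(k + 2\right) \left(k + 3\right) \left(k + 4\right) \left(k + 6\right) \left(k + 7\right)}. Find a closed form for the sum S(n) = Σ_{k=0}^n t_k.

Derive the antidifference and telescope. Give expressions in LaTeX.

S(n) = \frac{- n^{3} - 14 n^{2} - 61 n - 48}{12 \left(n^{3} + 14 n^{2} + 61 n + 84\right)}

r(k) = (k + 2)*(k + 6)*(3*k + 19)/((k + 5)*(k + 8)*(3*k + 16)) after simplifying.
Gosper form: A/B · C(k+1)/C(k) with A=k + 2, B=k + 8, C=k**2 + 31*k/3 + 80/3.
Set up (k + 2)·f(k+1) − (k + 7)·f(k) − (k**2 + 31*k/3 + 80/3) = 0.
From deg A=1, deg B=1, deg C=2: d=5.
Solving with deg f ≤ 5: f(k) = k*(k + 4)*(k + 5)*(k**2 + 11*k + 36)/108.
So s_k = (B(k−1)f/C)·t_k = (k*(k + 4)*(k + 7)*(k**2 + 11*k + 36)/(36*(3*k + 16)))·t_k = k*(-k**2 - 11*k - 36)/(12*(k**3 + 11*k**2 + 36*k + 36)).
Check: Δs_k = 3*(-3*k - 16)/(k**5 + 22*k**4 + 185*k**3 + 740*k**2 + 1404*k + 1008). ✓
Σ_(k=0)^n t_k = s_(n+1) − s_(0) = ((-n**3 - 14*n**2 - 61*n - 48)/(12*(n**3 + 14*n**2 + 61*n + 84))) − (0), i.e. (-n**3 - 14*n**2 - 61*n - 48)/(12*(n**3 + 14*n**2 + 61*n + 84)).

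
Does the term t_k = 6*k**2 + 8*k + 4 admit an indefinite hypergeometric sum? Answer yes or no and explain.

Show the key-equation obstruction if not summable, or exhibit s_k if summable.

Yes. s_k = k*(2*k**2 + k + 1).

The ratio is (3*k**2 + 10*k + 9)/(3*k**2 + 4*k + 2).
So A=1 and B=1, with C=k**2 + 4*k/3 + 2/3.
Need (1)·f(k+1) − (1)·f(k) = k**2 + 4*k/3 + 2/3.
Degrees (0,0,2) ⇒ d ≤ 3.
Match coefficients ⇒ f(k) = k*(2*k**2 + k + 1)/6.
Then R = B(k−1)f/C = k*(2*k**2 + k + 1)/(2*(3*k**2 + 4*k + 2)), so s_k = R(k)·t_k = k*(2*k**2 + k + 1).
s_(k+1) − s_k = 6*k**2 + 8*k + 4 = t_k.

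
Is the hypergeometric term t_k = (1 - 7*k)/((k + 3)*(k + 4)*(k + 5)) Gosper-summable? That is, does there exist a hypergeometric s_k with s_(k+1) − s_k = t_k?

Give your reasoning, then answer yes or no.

t_(k+1)/t_k = (k + 3)*(7*k + 6)/((k + 6)*(7*k - 1)).
Normal form (A,B,C) = (k + 3, k + 6, k - 1/7).
f must satisfy (k + 3)·f(k+1) − (k + 5)·f(k) = k - 1/7.
Bound: deg f ≤ 2.
Solving with deg f ≤ 2: f(k) = k*(5*k - 7)/42.
Get s_k = R·t_k = k*(7 - 5*k)/(6*(k + 3)*(k + 4)) with R(k) = B(k−1)f(k)/C(k) = k*(k + 5)*(5*k - 7)/(6*(7*k - 1)).
Δs = (1 - 7*k)/(k**3 + 12*k**2 + 47*k + 60), as required.

Yes. s_k = k*(7 - 5*k)/(6*(k + 3)*(k + 4)).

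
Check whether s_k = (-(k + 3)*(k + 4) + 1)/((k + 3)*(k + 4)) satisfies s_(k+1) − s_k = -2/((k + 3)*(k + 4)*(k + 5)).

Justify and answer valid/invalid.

s_(k+1) = (-(k + 4)*(k + 5) + 1)/((k + 4)*(k + 5))
s_(k+1) − s_k = -2/(k**3 + 12*k**2 + 47*k + 60)
(s_(k+1) − s_k) − t_k = 0

valid; difference matches t_k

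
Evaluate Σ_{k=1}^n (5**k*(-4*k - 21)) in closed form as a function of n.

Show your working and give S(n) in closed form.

r(k) = 5*(4*k + 25)/(4*k + 21) after simplifying.
Normal form (A,B,C) = (5, 1, k + 21/4).
Solve (5)·f(k+1) − (1)·f(k) = k + 21/4.
d = 1 from the (0,0,1) case.
Match coefficients ⇒ f(k) = (k + 4)/4.
Get s_k = R·t_k = 5**k*(-k - 4) with R(k) = B(k−1)f(k)/C(k) = (k + 4)/(4*k + 21).
Verify: 5**k*(-4*k - 21) matches t_k.
Evaluate: s_(n+1) = 5**(n + 1)*(-n - 5); subtract s_(1) = -25 ⇒ S(n) = -5*5**n*n - 25*5**n + 25.

S(n) = -5*5**n*n - 25*5**n + 25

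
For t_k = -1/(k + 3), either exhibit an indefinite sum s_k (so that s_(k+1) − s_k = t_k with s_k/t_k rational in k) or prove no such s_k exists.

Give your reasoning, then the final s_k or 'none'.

not Gosper-summable; s_k does not exist

r(k) = (k + 3)/(k + 4) after simplifying.
Factor: A=k + 3; B=k + 4; C=1.
Key eq: (k + 3)·f(k+1) = (k + 3)·f(k) + (1).
d = 0 from the (1,1,0) case.
f = c0 ⇒ A·f(k+1) − B(k−1)·f(k) − C = -1. The system {-1 = 0} is inconsistent; no antidifference.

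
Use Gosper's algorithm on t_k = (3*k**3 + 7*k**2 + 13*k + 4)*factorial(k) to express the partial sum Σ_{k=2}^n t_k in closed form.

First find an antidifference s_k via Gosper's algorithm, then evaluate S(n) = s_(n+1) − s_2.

Ratio r(k) = (3*k**4 + 19*k**3 + 52*k**2 + 63*k + 27)/(3*k**3 + 7*k**2 + 13*k + 4).
Take A(k)=k + 1, B(k)=1, C(k)=k**3 + 7*k**2/3 + 13*k/3 + 4/3.
f must satisfy (k + 1)·f(k+1) − (1)·f(k) = k**3 + 7*k**2/3 + 13*k/3 + 4/3.
Bound: deg f ≤ 2.
Solve for f: f(k) = (3*k**2 + k + 3)/3 (degree 2 ≤ 2).
R(k) = B(k−1)·f(k)/C(k) = (3*k**2 + k + 3)/(3*k**3 + 7*k**2 + 13*k + 4); s_k = R·t_k = (3*k**2 + k + 3)*factorial(k).
Δs = (3*k**3 + 7*k**2 + 13*k + 4)*factorial(k), as required.
Evaluate: s_(n+1) = (3*n**2 + 7*n + 7)*factorial(n + 1); subtract s_(2) = 34 ⇒ S(n) = 3*n**3*factorial(n) + 10*n**2*factorial(n) + 14*n*factorial(n) + 7*factorial(n) - 34.

S(n) = 3*n**3*factorial(n) + 10*n**2*factorial(n) + 14*n*factorial(n) + 7*factorial(n) - 34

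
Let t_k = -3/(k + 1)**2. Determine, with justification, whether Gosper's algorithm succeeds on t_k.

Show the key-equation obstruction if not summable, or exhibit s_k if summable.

Compute t_(k+1)/t_k: get (k + 1)**2/(k + 2)**2.
So A=k**2 + 2*k + 1 and B=k**2 + 4*k + 4, with C=1.
Solve (k**2 + 2*k + 1)·f(k+1) − (k**2 + 2*k + 1)·f(k) = 1.
From deg A=2, deg B=2, deg C=0: d=0.
f = c0 ⇒ A·f(k+1) − B(k−1)·f(k) − C = -1. The system {-1 = 0} is inconsistent; no antidifference.

No — the linear system for f has no solution.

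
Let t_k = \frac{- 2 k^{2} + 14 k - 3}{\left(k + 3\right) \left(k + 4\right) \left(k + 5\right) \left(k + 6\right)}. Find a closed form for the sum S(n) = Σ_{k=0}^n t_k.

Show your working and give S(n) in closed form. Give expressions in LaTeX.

S(n) = \frac{- n^{3} + 25 n^{2} + 6 n - 20}{20 \left(n^{3} + 15 n^{2} + 74 n + 120\right)}

t_(k+1)/t_k = (2*k**3 - 4*k**2 - 39*k - 27)/(2*k**3 - 95*k + 21).
So A=k + 3 and B=k + 7, with C=k**2 - 7*k + 3/2.
Set up (k + 3)·f(k+1) − (k + 6)·f(k) − (k**2 - 7*k + 3/2) = 0.
From deg A=1, deg B=1, deg C=2: d=3.
Solving with deg f ≤ 3: f(k) = k*(k**2 - 28*k + 47)/40.
Get s_k = R·t_k = k*(-k**2 + 28*k - 47)/(20*(k + 3)*(k + 4)*(k + 5)) with R(k) = B(k−1)f(k)/C(k) = k*(k + 6)*(k**2 - 28*k + 47)/(20*(2*k**2 - 14*k + 3)).
Δs = (-2*k**2 + 14*k - 3)/(k**4 + 18*k**3 + 119*k**2 + 342*k + 360), as required.
Σ_(k=0)^n t_k = s_(n+1) − s_(0) = ((-n**3 + 25*n**2 + 6*n - 20)/(20*(n**3 + 15*n**2 + 74*n + 120))) − (0), i.e. (-n**3 + 25*n**2 + 6*n - 20)/(20*(n**3 + 15*n**2 + 74*n + 120)).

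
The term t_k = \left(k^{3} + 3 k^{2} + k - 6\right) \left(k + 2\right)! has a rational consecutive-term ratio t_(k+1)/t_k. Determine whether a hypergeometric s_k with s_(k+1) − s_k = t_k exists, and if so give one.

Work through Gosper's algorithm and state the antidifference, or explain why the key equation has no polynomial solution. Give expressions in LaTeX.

r(k) = (k + 3)*(k + (k + 1)**3 + 3*(k + 1)**2 - 5)/(k**3 + 3*k**2 + k - 6) after simplifying.
Normal form (A,B,C) = (k + 3, 1, k**3 + 3*k**2 + k - 6).
f must satisfy (k + 3)·f(k+1) − (1)·f(k) = k**3 + 3*k**2 + k - 6.
deg f ≤ 2 (via 1,0,3).
Solve for f: f(k) = k**2 - k - 3 (degree 2 ≤ 2).
Certificate R = B(k−1)f/C = (k**2 - k - 3)/(k**3 + 3*k**2 + k - 6) gives s_k = (k**2 - k - 3)*factorial(k + 2).
s_(k+1) − s_k = (k**3 + 3*k**2 + k - 6)*factorial(k + 2) = t_k.

s_k = \left(k^{2} - k - 3\right) \left(k + 2\right)!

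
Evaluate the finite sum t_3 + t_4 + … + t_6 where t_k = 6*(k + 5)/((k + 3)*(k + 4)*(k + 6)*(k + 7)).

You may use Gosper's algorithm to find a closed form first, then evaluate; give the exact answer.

r(k) = (k + 3)*(k + 6)**2/((k + 5)**2*(k + 8)) after simplifying.
Normal form (A,B,C) = (k + 3, k + 8, k**2 + 10*k + 25).
Solve (k + 3)·f(k+1) − (k + 7)·f(k) = k**2 + 10*k + 25.
deg f ≤ 4 (via 1,1,2).
Coefficient equations give f(k) = k*(k + 4)*(k + 5)*(k + 9)/36.
So s_k = (B(k−1)f/C)·t_k = (k*(k + 4)*(k + 7)*(k + 9)/(36*(k + 5)))·t_k = k*(k + 9)/(6*(k**2 + 9*k + 18)).
s_(k+1) − s_k = 6*(k + 5)/(k**4 + 20*k**3 + 145*k**2 + 450*k + 504) = t_k.
Evaluate s at k=7 and k=3: 28/195 and 1/9; difference 19/585.

Σ = 19/585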